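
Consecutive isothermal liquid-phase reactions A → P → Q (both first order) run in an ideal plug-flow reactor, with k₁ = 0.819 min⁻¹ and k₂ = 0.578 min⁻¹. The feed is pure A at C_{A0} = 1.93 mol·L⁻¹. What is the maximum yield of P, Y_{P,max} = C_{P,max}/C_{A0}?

0.434

For a first-order series the maximum intermediate yield is C_{P,max}/C_{A0} = (k₁/k₂)^[k₂/(k₂−k₁)].
= (0.819/0.578)^(0.578/(0.578−0.819)) = (1.417)^(-2.398) = 0.4335.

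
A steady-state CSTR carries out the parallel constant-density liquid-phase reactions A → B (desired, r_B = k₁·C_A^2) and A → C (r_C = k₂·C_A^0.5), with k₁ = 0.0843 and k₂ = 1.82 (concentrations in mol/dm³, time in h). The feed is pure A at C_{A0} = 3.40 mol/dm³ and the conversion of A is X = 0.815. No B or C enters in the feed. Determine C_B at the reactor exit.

Exit C_A = C_{A0}(1−X) = 3.40×0.185 = 0.6290 mol/dm³.
A CSTR operates uniformly at the exit composition, giving r_B = 0.03335 and r_C = 1.443 (each k·C_A^n at C_A = 0.6290).
Fraction of consumed A going to B: r_B/(r_B+r_C) = 0.02258.
C_B = 0.02258·C_{A0}·X = 0.02258×3.40×0.815 = 0.0626 mol/dm³.

0.0626 mol/dm³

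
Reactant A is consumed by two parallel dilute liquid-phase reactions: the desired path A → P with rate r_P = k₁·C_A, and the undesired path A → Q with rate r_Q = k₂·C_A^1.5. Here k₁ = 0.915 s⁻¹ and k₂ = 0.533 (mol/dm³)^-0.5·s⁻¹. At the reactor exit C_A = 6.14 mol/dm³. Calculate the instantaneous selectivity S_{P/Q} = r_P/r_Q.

0.693

S_{P/Q} = r_P/r_Q = (k₁·C_A)/(k₂·C_A^1.5) = (k₁/k₂)·C_A^-0.5.
= (0.915×6.140) / (0.533×6.140^1.5) = 5.618/8.109 = 0.693.
The undesired path is higher order in A, so low C_A (CSTR or dilute feed) favours P.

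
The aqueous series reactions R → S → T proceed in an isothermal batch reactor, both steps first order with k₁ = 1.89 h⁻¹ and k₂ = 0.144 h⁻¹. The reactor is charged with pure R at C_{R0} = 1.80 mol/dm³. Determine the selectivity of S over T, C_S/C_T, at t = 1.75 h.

4.96

Solving the coupled first-order balances gives C_S(t) = [k₁/(k₂−k₁)]·C_{R0}·(e^(−k₁t) − e^(−k₂t)).
e^(−k₁t) = e^(−1.89×1.75) = e^(−3.307) = 0.03661; e^(−k₂t) = e^(−0.2520) = 0.7772.
C_S = 1.89×1.80/(0.144−1.89) × (0.03661−0.7772) = (-1.948)×(-0.7406) = 1.443 mol/dm³.
C_R = C_{R0}e^(−k₁t) = 0.06589 mol/dm³, so C_T = C_{R0}−C_R−C_S = 0.2910 mol/dm³; C_S/C_T = 4.96.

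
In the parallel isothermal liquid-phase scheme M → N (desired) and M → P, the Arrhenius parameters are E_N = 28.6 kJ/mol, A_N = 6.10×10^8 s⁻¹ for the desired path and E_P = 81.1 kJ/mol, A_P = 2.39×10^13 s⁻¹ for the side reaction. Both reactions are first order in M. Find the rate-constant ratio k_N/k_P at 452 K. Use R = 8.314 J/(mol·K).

k_N/k_P = (A_N/A_P)·exp[−(E_N−E_P)/(RT)] = (A_N/A_P)·exp[(E_P−E_N)/(RT)].
(E_P−E_N)/(RT) = (81.1−28.6)×10³/(8.314×452) = 52500/3758 = 13.97.
k_N/k_P = (6.10×10^8/2.39×10^13)·exp(13.97) = 2.552×10^-5 × 1.168×10^6 = 29.8.

29.8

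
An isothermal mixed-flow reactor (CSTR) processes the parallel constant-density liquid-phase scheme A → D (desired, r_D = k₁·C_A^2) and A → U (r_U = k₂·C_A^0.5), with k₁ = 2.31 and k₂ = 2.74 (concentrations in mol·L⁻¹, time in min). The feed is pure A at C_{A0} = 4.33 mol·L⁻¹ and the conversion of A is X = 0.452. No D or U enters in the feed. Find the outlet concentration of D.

1.48 mol·L⁻¹

Exit C_A = C_{A0}(1−X) = 4.33×0.548 = 2.373 mol·L⁻¹.
A CSTR operates uniformly at the exit composition, giving r_D = 13.01 and r_U = 4.221 (each k·C_A^n at C_A = 2.373).
Fraction of consumed A going to D: r_D/(r_D+r_U) = 0.7550.
C_D = 0.7550·C_{A0}·X = 0.7550×4.33×0.452 = 1.48 mol·L⁻¹.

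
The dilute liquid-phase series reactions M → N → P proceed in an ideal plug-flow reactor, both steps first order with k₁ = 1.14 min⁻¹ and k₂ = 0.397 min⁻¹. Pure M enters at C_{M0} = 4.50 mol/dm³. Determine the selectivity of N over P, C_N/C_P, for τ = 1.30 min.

Solving the coupled first-order balances gives C_N(τ) = [k₁/(k₂−k₁)]·C_{M0}·(e^(−k₁τ) − e^(−k₂τ)).
e^(−k₁τ) = e^(−1.14×1.30) = e^(−1.482) = 0.2272; e^(−k₂τ) = e^(−0.5161) = 0.5968.
C_N = 1.14×4.50/(0.397−1.14) × (0.2272−0.5968) = (-6.904)×(-0.3697) = 2.552 mol/dm³.
C_M = C_{M0}e^(−k₁τ) = 1.022 mol/dm³, so C_P = C_{M0}−C_M−C_N = 0.9254 mol/dm³; C_N/C_P = 2.76.

2.76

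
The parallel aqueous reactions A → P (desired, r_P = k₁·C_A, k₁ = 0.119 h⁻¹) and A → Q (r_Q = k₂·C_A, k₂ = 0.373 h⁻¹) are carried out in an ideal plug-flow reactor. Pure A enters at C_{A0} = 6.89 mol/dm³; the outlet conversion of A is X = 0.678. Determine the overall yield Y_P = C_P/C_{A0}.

C_A = C_{A0}(1−X) = 2.219 mol/dm³.
Both paths are first order in A, so the instantaneous fraction to P is constant: dC_P/d(−C_A) = k₁/(k₁+k₂) = 0.2419.
C_P = 0.2419·(C_{A0}−C_A) = 0.2419×4.671 = 1.13 mol/dm³.
Y_P = C_P/C_{A0} = 1.130/6.89 = 0.164.

0.164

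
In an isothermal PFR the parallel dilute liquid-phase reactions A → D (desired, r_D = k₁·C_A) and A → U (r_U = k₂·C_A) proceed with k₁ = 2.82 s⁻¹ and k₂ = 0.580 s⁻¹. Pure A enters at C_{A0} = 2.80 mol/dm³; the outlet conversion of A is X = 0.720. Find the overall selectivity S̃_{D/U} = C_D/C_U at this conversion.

4.86

C_A = C_{A0}(1−X) = 0.7840 mol/dm³.
Both paths are first order in A, so the instantaneous fraction to D is constant: dC_D/d(−C_A) = k₁/(k₁+k₂) = 0.8294.
C_D = 0.8294·(C_{A0}−C_A) = 0.8294×2.016 = 1.67 mol/dm³.
C_U = (C_{A0}−C_A)−C_D = 0.3439 mol/dm³; S̃_{D/U} = 1.672/0.3439 = 4.86.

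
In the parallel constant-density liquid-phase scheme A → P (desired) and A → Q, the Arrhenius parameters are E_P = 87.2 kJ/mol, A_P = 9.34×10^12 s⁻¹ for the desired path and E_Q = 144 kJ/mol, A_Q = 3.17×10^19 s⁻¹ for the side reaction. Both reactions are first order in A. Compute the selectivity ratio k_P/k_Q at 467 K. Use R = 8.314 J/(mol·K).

Since both paths have the same order in A, the concentration cancels and S_{P/Q} = k_P/k_Q = (A_P/A_Q)·exp[(E_Q−E_P)/(RT)].
(E_Q−E_P)/(RT) = (144−87.2)×10³/(8.314×467) = 56800/3883 = 14.63.
k_P/k_Q = (9.34×10^12/3.17×10^19)·exp(14.63) = 2.946×10^-7 × 2.256×10^6 = 0.665.
Since E_P < E_Q, lowering the temperature improves selectivity toward P.

0.665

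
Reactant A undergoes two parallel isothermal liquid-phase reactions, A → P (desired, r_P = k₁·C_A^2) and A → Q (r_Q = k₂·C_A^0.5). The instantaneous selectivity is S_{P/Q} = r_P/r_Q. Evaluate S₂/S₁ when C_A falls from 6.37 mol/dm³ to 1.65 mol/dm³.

0.132

S_{P/Q} = (k₁/k₂)·C_A^1.5, so S₂/S₁ = (C_{A,2}/C_{A,1})^1.5.
= (1.65/6.37)^1.5 = (0.2590)^1.5 = 0.132.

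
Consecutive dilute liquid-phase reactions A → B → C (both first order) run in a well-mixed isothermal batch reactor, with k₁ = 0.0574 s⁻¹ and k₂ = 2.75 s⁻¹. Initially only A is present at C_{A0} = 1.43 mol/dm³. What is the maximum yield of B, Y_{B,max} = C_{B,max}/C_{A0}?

At the optimum, C_{B,max}/C_{A0} = (k₁/k₂)^[k₂/(k₂−k₁)].
= (0.0574/2.75)^(2.75/(2.75−0.0574)) = (0.02087)^(1.021) = 0.01922.

0.0192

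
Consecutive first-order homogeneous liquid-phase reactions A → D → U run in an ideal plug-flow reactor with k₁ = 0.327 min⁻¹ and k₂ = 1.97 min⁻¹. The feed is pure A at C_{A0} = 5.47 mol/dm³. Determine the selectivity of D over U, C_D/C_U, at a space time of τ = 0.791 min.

0.962

Solving the coupled first-order balances gives C_D(τ) = [k₁/(k₂−k₁)]·C_{A0}·(e^(−k₁τ) − e^(−k₂τ)).
e^(−k₁τ) = e^(−0.327×0.791) = e^(−0.2587) = 0.7721; e^(−k₂τ) = e^(−1.558) = 0.2105.
C_D = 0.327×5.47/(1.97−0.327) × (0.7721−0.2105) = 1.089×0.5616 = 0.6114 mol/dm³.
C_A = C_{A0}e^(−k₁τ) = 4.223 mol/dm³, so C_U = C_{A0}−C_A−C_D = 0.6353 mol/dm³; C_D/C_U = 0.962.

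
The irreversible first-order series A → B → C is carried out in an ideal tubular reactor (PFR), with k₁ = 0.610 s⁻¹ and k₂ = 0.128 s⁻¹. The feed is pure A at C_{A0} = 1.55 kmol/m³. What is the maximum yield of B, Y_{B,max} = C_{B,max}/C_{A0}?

0.661

At the optimum, C_{B,max}/C_{A0} = (k₁/k₂)^[k₂/(k₂−k₁)].
= (0.610/0.128)^(0.128/(0.128−0.610)) = (4.766)^(-0.2656) = 0.6606.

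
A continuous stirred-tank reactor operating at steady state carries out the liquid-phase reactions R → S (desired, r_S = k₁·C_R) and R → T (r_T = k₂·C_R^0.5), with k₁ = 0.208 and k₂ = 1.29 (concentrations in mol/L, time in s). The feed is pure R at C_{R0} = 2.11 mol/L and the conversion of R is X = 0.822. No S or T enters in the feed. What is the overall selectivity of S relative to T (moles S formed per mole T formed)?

Exit C_R = C_{R0}(1−X) = 2.11×0.178 = 0.3756 mol/L.
In a CSTR the entire volume is at exit conditions, so r_S = 0.208×0.3756 = 0.07812 and r_T = 1.29×0.3756^0.5 = 0.7906.
Overall selectivity = C_S/C_T = r_Sτ/(r_Tτ) = r_S/r_T = 0.0988.

0.0988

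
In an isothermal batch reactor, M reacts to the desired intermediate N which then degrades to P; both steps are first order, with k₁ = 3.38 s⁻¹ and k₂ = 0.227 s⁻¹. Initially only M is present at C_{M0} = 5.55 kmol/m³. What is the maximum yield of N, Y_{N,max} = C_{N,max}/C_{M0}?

For a first-order series the maximum intermediate yield is C_{N,max}/C_{M0} = (k₁/k₂)^[k₂/(k₂−k₁)].
= (3.38/0.227)^(0.227/(0.227−3.38)) = (14.89)^(-0.07199) = 0.8233.

0.823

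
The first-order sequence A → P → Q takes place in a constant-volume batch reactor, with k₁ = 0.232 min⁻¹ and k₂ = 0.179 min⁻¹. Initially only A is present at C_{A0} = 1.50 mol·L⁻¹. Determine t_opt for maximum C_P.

The intermediate peaks when r₁ = r₂, i.e. k₁e^(−k₁t) = k₂e^(−k₂t), giving t_opt = ln(k₂/k₁)/(k₂−k₁).
= ln(0.179/0.232)/(0.179−0.232) = ln(0.7716)/-0.05300 = -0.2594/-0.05300 = 4.89 min.

4.89 min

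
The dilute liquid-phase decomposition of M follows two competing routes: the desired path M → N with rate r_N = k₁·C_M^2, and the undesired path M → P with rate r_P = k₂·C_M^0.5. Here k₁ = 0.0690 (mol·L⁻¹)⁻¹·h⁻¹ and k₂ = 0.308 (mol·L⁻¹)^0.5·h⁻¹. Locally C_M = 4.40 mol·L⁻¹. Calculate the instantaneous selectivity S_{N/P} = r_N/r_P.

S_{N/P} = r_N/r_P = (k₁·C_M^2)/(k₂·C_M^0.5) = (k₁/k₂)·C_M^1.5.
= (0.0690×4.400^2) / (0.308×4.400^0.5) = 1.336/0.6461 = 2.07.
Since the desired path is higher order in M, keeping C_M high (PFR or concentrated feed) favours N.

2.07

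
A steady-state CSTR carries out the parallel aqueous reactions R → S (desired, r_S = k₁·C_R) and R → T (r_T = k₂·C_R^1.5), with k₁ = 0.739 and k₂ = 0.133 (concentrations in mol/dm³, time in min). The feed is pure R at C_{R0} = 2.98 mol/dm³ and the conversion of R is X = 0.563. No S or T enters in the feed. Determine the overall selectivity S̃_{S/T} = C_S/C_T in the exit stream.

4.87

Exit C_R = C_{R0}(1−X) = 2.98×0.437 = 1.302 mol/dm³.
A CSTR operates uniformly at the exit composition, giving r_S = 0.9624 and r_T = 0.1977 (each k·C_R^n at C_R = 1.302).
Overall selectivity = C_S/C_T = r_Sτ/(r_Tτ) = r_S/r_T = 4.87.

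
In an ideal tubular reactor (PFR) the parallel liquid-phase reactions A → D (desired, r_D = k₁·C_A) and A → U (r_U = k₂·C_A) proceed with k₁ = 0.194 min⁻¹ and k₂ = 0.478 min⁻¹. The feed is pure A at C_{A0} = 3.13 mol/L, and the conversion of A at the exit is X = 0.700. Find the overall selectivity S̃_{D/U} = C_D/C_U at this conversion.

C_A = C_{A0}(1−X) = 0.9390 mol/L.
Both paths are first order in A, so the instantaneous fraction to D is constant: dC_D/d(−C_A) = k₁/(k₁+k₂) = 0.2887.
C_D = 0.2887·(C_{A0}−C_A) = 0.2887×2.191 = 0.633 mol/L.
C_U = (C_{A0}−C_A)−C_D = 1.558 mol/L; S̃_{D/U} = 0.6325/1.558 = 0.406.

0.406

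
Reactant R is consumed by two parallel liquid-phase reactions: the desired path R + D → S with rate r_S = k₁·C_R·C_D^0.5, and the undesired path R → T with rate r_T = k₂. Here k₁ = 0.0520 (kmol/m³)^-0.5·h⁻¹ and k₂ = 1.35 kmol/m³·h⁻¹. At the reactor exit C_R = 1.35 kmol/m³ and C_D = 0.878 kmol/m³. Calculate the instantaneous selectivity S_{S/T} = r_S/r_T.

S_{S/T} = r_S/r_T = (k₁·C_R·C_D^0.5)/(k₂) = (k₁/k₂)·C_R·C_D^0.5.
= (0.0520×1.350×0.8780^0.5) / (1.35) = 0.06578/1.350 = 0.0487.
Since the desired path is higher order in R, keeping C_R high (PFR or concentrated feed) favours S.

0.0487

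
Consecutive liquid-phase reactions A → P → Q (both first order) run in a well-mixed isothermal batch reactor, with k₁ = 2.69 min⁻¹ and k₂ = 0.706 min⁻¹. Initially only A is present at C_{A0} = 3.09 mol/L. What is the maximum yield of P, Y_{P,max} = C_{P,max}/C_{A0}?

At the optimum, C_{P,max}/C_{A0} = (k₁/k₂)^[k₂/(k₂−k₁)].
= (2.69/0.706)^(0.706/(0.706−2.69)) = (3.810)^(-0.3558) = 0.6213.

0.621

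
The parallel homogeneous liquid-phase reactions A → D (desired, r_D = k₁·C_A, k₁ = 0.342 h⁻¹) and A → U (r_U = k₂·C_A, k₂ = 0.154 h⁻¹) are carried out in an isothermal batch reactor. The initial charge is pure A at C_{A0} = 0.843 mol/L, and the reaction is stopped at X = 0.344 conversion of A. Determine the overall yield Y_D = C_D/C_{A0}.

0.237

C_A = C_{A0}(1−X) = 0.5530 mol/L.
Both paths are first order in A, so the instantaneous fraction to D is constant: dC_D/d(−C_A) = k₁/(k₁+k₂) = 0.6895.
C_D = 0.6895·(C_{A0}−C_A) = 0.6895×0.2900 = 0.200 mol/L.
Y_D = C_D/C_{A0} = 0.2000/0.843 = 0.237.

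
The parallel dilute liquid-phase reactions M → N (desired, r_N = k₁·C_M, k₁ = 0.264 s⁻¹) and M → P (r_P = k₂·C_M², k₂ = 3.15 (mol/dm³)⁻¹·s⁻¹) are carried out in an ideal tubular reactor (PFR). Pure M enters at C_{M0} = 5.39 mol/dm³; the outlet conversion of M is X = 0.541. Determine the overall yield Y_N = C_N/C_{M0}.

0.0118

C_M = C_{M0}(1−X) = 2.474 mol/dm³.
Along a PFR/batch, dC_N/dC_M = −r_N/(r_N+r_P) = −k₁/(k₁+k₂·C_M).
Integrating from C_{M0} to C_M: C_N = (0.264/3.15)·ln[(0.264+3.15·5.39)/(0.264+3.15·2.47)] = 0.08381·ln(17.24/8.057) = 0.06376 mol/dm³.
Y_N = C_N/C_{M0} = 0.06376/5.39 = 0.0118.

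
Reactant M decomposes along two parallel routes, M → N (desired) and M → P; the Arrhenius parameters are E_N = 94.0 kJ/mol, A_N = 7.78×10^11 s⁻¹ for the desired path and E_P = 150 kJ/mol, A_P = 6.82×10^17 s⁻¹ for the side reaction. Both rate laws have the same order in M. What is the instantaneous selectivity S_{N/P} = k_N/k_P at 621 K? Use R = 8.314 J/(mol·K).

0.0586

k_N/k_P = (A_N/A_P)·exp[−(E_N−E_P)/(RT)] = (A_N/A_P)·exp[(E_P−E_N)/(RT)].
(E_P−E_N)/(RT) = (150−94.0)×10³/(8.314×621) = 56000/5163 = 10.85.
k_N/k_P = (7.78×10^11/6.82×10^17)·exp(10.85) = 1.141×10^-6 × 51350 = 0.0586.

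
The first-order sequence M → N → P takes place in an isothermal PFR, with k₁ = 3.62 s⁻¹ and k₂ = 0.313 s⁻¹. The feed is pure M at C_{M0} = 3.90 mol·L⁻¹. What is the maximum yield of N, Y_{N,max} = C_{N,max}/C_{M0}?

At the optimum, C_{N,max}/C_{M0} = (k₁/k₂)^[k₂/(k₂−k₁)].
= (3.62/0.313)^(0.313/(0.313−3.62)) = (11.57)^(-0.09465) = 0.7932.

0.793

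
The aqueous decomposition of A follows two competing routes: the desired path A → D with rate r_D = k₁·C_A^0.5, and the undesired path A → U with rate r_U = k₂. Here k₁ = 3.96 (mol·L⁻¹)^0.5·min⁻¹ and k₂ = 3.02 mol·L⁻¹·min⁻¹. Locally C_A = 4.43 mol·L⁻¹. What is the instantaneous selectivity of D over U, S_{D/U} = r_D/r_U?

2.76

S_{D/U} = r_D/r_U = (k₁·C_A^0.5)/(k₂) = (k₁/k₂)·C_A^0.5.
= (3.96×4.430^0.5) / (3.02) = 8.335/3.020 = 2.76.
Since the desired path is higher order in A, keeping C_A high (PFR or concentrated feed) favours D.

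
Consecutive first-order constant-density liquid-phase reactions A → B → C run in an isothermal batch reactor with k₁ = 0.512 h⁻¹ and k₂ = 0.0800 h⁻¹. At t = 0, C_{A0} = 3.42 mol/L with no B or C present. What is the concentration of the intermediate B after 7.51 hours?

2.14 mol/L

The intermediate concentration in a first-order A→B→C sequence is C_B = k₁C_{A0}(e^(−k₁t) − e^(−k₂t))/(k₂−k₁).
e^(−k₁t) = e^(−0.512×7.51) = e^(−3.845) = 0.02138; e^(−k₂t) = e^(−0.6008) = 0.5484.
C_B = 0.512×3.42/(0.0800−0.512) × (0.02138−0.5484) = (-4.053)×(-0.5270) = 2.136 mol/L.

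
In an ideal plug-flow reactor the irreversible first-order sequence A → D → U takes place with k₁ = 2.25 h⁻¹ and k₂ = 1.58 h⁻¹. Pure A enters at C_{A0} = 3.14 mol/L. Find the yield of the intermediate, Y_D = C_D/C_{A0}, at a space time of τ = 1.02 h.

The intermediate concentration in a first-order A→B→C sequence is C_D = k₁C_{A0}(e^(−k₁τ) − e^(−k₂τ))/(k₂−k₁).
e^(−k₁τ) = e^(−2.25×1.02) = e^(−2.295) = 0.1008; e^(−k₂τ) = e^(−1.612) = 0.1996.
C_D = 2.25×3.14/(1.58−2.25) × (0.1008−0.1996) = (-10.54)×(-0.09881) = 1.042 mol/L.
Y_D = C_D/C_{A0} = 1.042/3.14 = 0.332.

0.332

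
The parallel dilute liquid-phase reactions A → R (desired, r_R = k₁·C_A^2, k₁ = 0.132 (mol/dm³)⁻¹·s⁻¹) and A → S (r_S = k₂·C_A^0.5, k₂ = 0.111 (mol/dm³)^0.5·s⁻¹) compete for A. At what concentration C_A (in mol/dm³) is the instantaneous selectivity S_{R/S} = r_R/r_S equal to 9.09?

3.88 mol/dm³

S_{R/S} = (k₁/k₂)·C_A^1.5 ⇒ C_A = (S·k₂/k₁)^(1/1.5).
= (9.09×0.111/0.132)^(0.6667) = (7.644)^(0.6667) = 3.88 mol/dm³.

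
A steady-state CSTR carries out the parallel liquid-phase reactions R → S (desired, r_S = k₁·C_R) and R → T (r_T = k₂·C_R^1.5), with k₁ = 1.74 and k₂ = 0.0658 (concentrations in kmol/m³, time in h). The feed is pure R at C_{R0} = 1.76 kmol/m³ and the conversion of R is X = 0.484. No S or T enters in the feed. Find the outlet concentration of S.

Exit C_R = C_{R0}(1−X) = 1.76×0.516 = 0.9082 kmol/m³.
In a CSTR the entire volume is at exit conditions, so r_S = 1.74×0.9082 = 1.580 and r_T = 0.0658×0.9082^1.5 = 0.05695.
Fraction of consumed R going to S: r_S/(r_S+r_T) = 0.9652.
C_S = 0.9652·C_{R0}·X = 0.9652×1.76×0.484 = 0.822 kmol/m³.

0.822 kmol/m³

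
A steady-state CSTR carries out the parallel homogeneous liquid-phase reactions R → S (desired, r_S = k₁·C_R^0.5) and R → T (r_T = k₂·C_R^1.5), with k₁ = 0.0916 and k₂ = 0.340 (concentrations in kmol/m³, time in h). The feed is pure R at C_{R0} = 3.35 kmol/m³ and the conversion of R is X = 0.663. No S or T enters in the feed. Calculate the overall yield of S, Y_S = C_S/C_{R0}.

Exit C_R = C_{R0}(1−X) = 3.35×0.337 = 1.129 kmol/m³.
In a CSTR the entire volume is at exit conditions, so r_S = 0.0916×1.129^0.5 = 0.09733 and r_T = 0.340×1.129^1.5 = 0.4078.
Fraction of consumed R going to S: r_S/(r_S+r_T) = 0.1927.
C_S = 0.1927·C_{R0}·X = 0.1927×3.35×0.663 = 0.428 kmol/m³; Y_S = C_S/C_{R0} = 0.128.

0.128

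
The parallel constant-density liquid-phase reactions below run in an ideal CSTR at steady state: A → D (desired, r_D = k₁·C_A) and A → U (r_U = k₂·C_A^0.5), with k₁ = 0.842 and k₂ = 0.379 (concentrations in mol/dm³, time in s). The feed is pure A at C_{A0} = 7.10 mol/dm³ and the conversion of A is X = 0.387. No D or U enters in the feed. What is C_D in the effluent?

Exit C_A = C_{A0}(1−X) = 7.10×0.613 = 4.352 mol/dm³.
Rates in a CSTR are evaluated at the outlet concentration: r_D = 0.842×4.352 = 3.665, r_U = 0.379×4.352^0.5 = 0.7907.
Fraction of consumed A going to D: r_D/(r_D+r_U) = 0.8225.
C_D = 0.8225·C_{A0}·X = 0.8225×7.10×0.387 = 2.26 mol/dm³.

2.26 mol/dm³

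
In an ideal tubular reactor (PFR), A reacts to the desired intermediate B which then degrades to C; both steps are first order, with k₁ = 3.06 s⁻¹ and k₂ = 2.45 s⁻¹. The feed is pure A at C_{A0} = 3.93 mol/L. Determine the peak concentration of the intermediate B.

1.61 mol/L

Evaluating C_B at τ_opt = ln(k₂/k₁)/(k₂−k₁) gives C_{B,max}/C_{A0} = (k₁/k₂)^[k₂/(k₂−k₁)].
= (3.06/2.45)^(2.45/(2.45−3.06)) = (1.249)^(-4.016) = 0.4094.
C_{B,max} = 0.4094×3.93 = 1.61 mol/L.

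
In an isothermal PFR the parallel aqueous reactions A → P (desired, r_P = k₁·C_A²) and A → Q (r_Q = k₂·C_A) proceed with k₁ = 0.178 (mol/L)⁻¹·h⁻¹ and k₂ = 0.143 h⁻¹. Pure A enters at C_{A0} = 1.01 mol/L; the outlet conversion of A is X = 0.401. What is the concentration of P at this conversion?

C_A = C_{A0}(1−X) = 0.6050 mol/L.
Along a PFR/batch, dC_Q/dC_A = −r_Q/(r_P+r_Q) = −k₂/(k₂+k₁·C_A).
Integrating from C_{A0} to C_A: C_Q = (0.143/0.178)·ln[(0.143+0.178·1.01)/(0.143+0.178·0.605)] = 0.8034·ln(0.3228/0.2507) = 0.2031 mol/L.
Then C_P = (C_{A0}−C_A) − C_Q = 0.4050 − 0.2031 = 0.2019 mol/L.

0.202 mol/L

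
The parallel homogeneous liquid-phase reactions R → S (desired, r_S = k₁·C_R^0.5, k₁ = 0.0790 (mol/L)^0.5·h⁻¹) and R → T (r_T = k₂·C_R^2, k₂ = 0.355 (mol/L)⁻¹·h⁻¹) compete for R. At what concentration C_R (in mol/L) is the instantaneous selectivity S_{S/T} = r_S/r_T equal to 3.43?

0.161 mol/L

S_{S/T} = (k₁/k₂)·C_R^-1.5 ⇒ C_R = (S·k₂/k₁)^(1/(-1.5)).
= (3.43×0.355/0.0790)^(-0.6667) = (15.41)^(-0.6667) = 0.161 mol/L.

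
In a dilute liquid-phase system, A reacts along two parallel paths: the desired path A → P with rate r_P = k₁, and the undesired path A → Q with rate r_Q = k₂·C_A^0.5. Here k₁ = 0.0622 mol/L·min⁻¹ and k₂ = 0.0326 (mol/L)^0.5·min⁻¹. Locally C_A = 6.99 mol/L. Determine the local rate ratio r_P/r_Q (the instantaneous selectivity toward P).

S_{P/Q} = r_P/r_Q = (k₁)/(k₂·C_A^0.5) = (k₁/k₂)·C_A^-0.5.
= (0.0622) / (0.0326×6.990^0.5) = 0.06220/0.08619 = 0.722.

0.722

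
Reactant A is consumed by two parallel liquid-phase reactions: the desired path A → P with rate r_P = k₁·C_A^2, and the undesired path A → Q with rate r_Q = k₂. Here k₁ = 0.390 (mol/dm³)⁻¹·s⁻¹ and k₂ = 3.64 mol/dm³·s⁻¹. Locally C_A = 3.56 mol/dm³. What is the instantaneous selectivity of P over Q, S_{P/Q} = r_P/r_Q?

S_{P/Q} = r_P/r_Q = (k₁·C_A^2)/(k₂) = (k₁/k₂)·C_A^2.
= (0.390×3.560^2) / (3.64) = 4.943/3.640 = 1.36.
Since the desired path is higher order in A, keeping C_A high (PFR or concentrated feed) favours P.

1.36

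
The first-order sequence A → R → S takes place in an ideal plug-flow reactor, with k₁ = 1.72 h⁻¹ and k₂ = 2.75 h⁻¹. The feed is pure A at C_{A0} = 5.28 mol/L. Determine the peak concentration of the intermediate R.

At the optimum, C_{R,max}/C_{A0} = (k₁/k₂)^[k₂/(k₂−k₁)].
= (1.72/2.75)^(2.75/(2.75−1.72)) = (0.6255)^(2.670) = 0.2857.
C_{R,max} = 0.2857×5.28 = 1.51 mol/L.

1.51 mol/L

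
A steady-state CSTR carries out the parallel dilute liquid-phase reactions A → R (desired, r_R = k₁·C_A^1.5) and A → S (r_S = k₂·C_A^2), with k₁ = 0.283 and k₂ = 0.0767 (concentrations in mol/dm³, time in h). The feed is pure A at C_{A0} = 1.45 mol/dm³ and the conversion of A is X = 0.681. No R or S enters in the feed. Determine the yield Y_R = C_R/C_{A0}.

Exit C_A = C_{A0}(1−X) = 1.45×0.319 = 0.4625 mol/dm³.
In a CSTR the entire volume is at exit conditions, so r_R = 0.283×0.4625^1.5 = 0.08903 and r_S = 0.0767×0.4625^2 = 0.01641.
Fraction of consumed A going to R: r_R/(r_R+r_S) = 0.8444.
C_R = 0.8444·C_{A0}·X = 0.8444×1.45×0.681 = 0.834 mol/dm³; Y_R = C_R/C_{A0} = 0.575.

0.575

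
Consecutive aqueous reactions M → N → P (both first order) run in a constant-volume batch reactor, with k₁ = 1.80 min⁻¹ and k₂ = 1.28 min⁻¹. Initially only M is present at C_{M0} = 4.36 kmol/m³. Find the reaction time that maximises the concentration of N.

0.656 min

The intermediate peaks when r₁ = r₂, i.e. k₁e^(−k₁t) = k₂e^(−k₂t), giving t_opt = ln(k₂/k₁)/(k₂−k₁).
= ln(1.28/1.80)/(1.28−1.80) = ln(0.7111)/-0.5200 = -0.3409/-0.5200 = 0.656 min.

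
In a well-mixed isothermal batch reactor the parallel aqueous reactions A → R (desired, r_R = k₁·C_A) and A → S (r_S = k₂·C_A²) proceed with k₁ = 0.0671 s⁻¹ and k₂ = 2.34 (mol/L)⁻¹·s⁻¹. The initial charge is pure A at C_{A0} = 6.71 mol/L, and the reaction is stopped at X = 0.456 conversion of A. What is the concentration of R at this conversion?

0.0174 mol/L

C_A = C_{A0}(1−X) = 3.650 mol/L.
Along a PFR/batch, dC_R/dC_A = −r_R/(r_R+r_S) = −k₁/(k₁+k₂·C_A).
Integrating from C_{A0} to C_A: C_R = (0.0671/2.34)·ln[(0.0671+2.34·6.71)/(0.0671+2.34·3.65)] = 0.02868·ln(15.77/8.609) = 0.01736 mol/L.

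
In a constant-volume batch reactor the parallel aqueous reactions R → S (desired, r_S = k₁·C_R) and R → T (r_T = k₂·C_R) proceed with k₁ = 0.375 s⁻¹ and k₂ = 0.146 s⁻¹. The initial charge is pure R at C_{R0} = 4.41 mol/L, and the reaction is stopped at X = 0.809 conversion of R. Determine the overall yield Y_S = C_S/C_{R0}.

C_R = C_{R0}(1−X) = 0.8423 mol/L.
Both paths are first order in R, so the instantaneous fraction to S is constant: dC_S/d(−C_R) = k₁/(k₁+k₂) = 0.7198.
C_S = 0.7198·(C_{R0}−C_R) = 0.7198×3.568 = 2.57 mol/L.
Y_S = C_S/C_{R0} = 2.568/4.41 = 0.582.

0.582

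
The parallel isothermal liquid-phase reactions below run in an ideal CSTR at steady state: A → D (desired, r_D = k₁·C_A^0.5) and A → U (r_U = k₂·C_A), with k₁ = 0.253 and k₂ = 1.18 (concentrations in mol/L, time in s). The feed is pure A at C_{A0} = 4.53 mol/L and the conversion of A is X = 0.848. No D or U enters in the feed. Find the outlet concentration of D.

Exit C_A = C_{A0}(1−X) = 4.53×0.152 = 0.6886 mol/L.
A CSTR operates uniformly at the exit composition, giving r_D = 0.2099 and r_U = 0.8125 (each k·C_A^n at C_A = 0.6886).
Fraction of consumed A going to D: r_D/(r_D+r_U) = 0.2053.
C_D = 0.2053·C_{A0}·X = 0.2053×4.53×0.848 = 0.789 mol/L.

0.789 mol/L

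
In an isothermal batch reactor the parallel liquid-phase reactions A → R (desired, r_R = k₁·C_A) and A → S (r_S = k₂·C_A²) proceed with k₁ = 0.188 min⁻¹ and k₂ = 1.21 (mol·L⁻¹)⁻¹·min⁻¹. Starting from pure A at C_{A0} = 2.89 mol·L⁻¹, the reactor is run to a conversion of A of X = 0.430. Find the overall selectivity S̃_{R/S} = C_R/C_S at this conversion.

C_A = C_{A0}(1−X) = 1.647 mol·L⁻¹.
Along a PFR/batch, dC_R/dC_A = −r_R/(r_R+r_S) = −k₁/(k₁+k₂·C_A).
Integrating from C_{A0} to C_A: C_R = (0.188/1.21)·ln[(0.188+1.21·2.89)/(0.188+1.21·1.65)] = 0.1554·ln(3.685/2.181) = 0.08147 mol·L⁻¹.
C_S = (C_{A0}−C_A)−C_R = 1.161 mol·L⁻¹; S̃_{R/S} = 0.08147/1.161 = 0.0702.

0.0702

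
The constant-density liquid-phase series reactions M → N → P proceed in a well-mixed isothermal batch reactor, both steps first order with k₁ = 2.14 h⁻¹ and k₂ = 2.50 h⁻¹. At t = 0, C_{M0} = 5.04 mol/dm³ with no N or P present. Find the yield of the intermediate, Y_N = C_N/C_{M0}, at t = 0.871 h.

0.248

For first-order series with pure M initially, C_N(t) = k₁C_{M0}/(k₂−k₁)·(e^(−k₁t) − e^(−k₂t)).
e^(−k₁t) = e^(−2.14×0.871) = e^(−1.864) = 0.1551; e^(−k₂t) = e^(−2.178) = 0.1133.
C_N = 2.14×5.04/(2.50−2.14) × (0.1551−0.1133) = 29.96×0.04174 = 1.250 mol/dm³.
Y_N = C_N/C_{M0} = 1.250/5.04 = 0.248.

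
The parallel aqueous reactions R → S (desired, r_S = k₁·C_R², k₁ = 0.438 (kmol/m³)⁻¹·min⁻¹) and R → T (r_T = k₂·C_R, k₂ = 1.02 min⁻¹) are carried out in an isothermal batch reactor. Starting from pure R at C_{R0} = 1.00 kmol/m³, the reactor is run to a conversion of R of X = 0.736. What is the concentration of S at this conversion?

0.154 kmol/m³

C_R = C_{R0}(1−X) = 0.2640 kmol/m³.
Along a PFR/batch, dC_T/dC_R = −r_T/(r_S+r_T) = −k₂/(k₂+k₁·C_R).
Integrating from C_{R0} to C_R: C_T = (1.02/0.438)·ln[(1.02+0.438·1.00)/(1.02+0.438·0.264)] = 2.329·ln(1.458/1.136) = 0.5819 kmol/m³.
Then C_S = (C_{R0}−C_R) − C_T = 0.7360 − 0.5819 = 0.1541 kmol/m³.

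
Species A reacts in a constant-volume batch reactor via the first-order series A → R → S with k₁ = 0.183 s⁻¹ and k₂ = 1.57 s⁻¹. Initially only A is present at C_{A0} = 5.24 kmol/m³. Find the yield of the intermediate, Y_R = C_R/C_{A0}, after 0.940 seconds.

For first-order series with pure A initially, C_R(t) = k₁C_{A0}/(k₂−k₁)·(e^(−k₁t) − e^(−k₂t)).
e^(−k₁t) = e^(−0.183×0.940) = e^(−0.1720) = 0.8420; e^(−k₂t) = e^(−1.476) = 0.2286.
C_R = 0.183×5.24/(1.57−0.183) × (0.8420−0.2286) = 0.6914×0.6134 = 0.4241 kmol/m³.
Y_R = C_R/C_{A0} = 0.4241/5.24 = 0.0809.

0.0809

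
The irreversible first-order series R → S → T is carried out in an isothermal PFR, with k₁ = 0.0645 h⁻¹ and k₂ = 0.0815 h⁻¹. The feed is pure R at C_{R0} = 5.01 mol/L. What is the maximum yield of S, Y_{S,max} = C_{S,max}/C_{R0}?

0.326

Evaluating C_S at τ_opt = ln(k₂/k₁)/(k₂−k₁) gives C_{S,max}/C_{R0} = (k₁/k₂)^[k₂/(k₂−k₁)].
= (0.0645/0.0815)^(0.0815/(0.0815−0.0645)) = (0.7914)^(4.794) = 0.3258.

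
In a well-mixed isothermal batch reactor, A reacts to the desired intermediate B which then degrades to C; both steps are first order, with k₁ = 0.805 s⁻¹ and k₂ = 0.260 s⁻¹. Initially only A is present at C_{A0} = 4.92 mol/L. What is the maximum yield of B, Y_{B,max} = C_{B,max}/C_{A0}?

At the optimum, C_{B,max}/C_{A0} = (k₁/k₂)^[k₂/(k₂−k₁)].
= (0.805/0.260)^(0.260/(0.260−0.805)) = (3.096)^(-0.4771) = 0.5832.

0.583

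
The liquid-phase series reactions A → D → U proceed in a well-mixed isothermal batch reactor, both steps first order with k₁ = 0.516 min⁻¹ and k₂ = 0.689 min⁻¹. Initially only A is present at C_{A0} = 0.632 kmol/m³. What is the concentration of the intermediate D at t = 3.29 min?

0.150 kmol/m³

For first-order series with pure A initially, C_D(t) = k₁C_{A0}/(k₂−k₁)·(e^(−k₁t) − e^(−k₂t)).
e^(−k₁t) = e^(−0.516×3.29) = e^(−1.698) = 0.1831; e^(−k₂t) = e^(−2.267) = 0.1036.
C_D = 0.516×0.632/(0.689−0.516) × (0.1831−0.1036) = 1.885×0.07947 = 0.1498 kmol/m³.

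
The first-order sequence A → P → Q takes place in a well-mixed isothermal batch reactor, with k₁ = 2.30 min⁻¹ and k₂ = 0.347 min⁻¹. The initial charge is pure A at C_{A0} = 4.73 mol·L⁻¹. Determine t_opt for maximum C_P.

0.968 min

For first-order series the maximum of C_P occurs at t_opt = ln(k₂/k₁)/(k₂−k₁).
= ln(0.347/2.30)/(0.347−2.30) = ln(0.1509)/-1.953 = -1.891/-1.953 = 0.968 min.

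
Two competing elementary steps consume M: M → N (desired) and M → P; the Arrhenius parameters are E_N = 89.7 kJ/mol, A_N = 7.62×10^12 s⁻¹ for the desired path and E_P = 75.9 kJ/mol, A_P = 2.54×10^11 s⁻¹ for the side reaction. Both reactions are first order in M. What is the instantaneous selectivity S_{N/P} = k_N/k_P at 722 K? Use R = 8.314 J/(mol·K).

3.01

k_N/k_P = (A_N/A_P)·exp[−(E_N−E_P)/(RT)] = (A_N/A_P)·exp[(E_P−E_N)/(RT)].
(E_P−E_N)/(RT) = (75.9−89.7)×10³/(8.314×722) = -13800/6003 = -2.299.
k_N/k_P = (7.62×10^12/2.54×10^11)·exp(-2.299) = 30.00 × 0.1004 = 3.01.
Since E_N > E_P, raising the temperature improves selectivity toward N.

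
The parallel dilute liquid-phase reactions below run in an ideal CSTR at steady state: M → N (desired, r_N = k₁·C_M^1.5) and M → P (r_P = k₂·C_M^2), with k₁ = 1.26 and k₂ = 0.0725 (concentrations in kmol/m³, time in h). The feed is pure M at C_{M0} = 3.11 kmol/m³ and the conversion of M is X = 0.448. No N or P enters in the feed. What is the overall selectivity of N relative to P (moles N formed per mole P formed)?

13.3

Exit C_M = C_{M0}(1−X) = 3.11×0.552 = 1.717 kmol/m³.
A CSTR operates uniformly at the exit composition, giving r_N = 2.834 and r_P = 0.2137 (each k·C_M^n at C_M = 1.717).
Overall selectivity = C_N/C_P = r_Nτ/(r_Pτ) = r_N/r_P = 13.3.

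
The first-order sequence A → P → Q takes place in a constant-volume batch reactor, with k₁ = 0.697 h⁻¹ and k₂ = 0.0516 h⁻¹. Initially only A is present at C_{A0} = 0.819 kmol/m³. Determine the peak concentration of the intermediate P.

Evaluating C_P at t_opt = ln(k₂/k₁)/(k₂−k₁) gives C_{P,max}/C_{A0} = (k₁/k₂)^[k₂/(k₂−k₁)].
= (0.697/0.0516)^(0.0516/(0.0516−0.697)) = (13.51)^(-0.07995) = 0.8121.
C_{P,max} = 0.8121×0.819 = 0.665 kmol/m³.

0.665 kmol/m³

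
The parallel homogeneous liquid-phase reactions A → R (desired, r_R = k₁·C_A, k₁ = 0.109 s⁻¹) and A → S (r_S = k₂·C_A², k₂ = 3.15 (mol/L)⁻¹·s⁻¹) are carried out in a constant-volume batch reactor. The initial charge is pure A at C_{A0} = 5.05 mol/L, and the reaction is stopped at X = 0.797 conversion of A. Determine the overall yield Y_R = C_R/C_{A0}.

0.0107

C_A = C_{A0}(1−X) = 1.025 mol/L.
Along a PFR/batch, dC_R/dC_A = −r_R/(r_R+r_S) = −k₁/(k₁+k₂·C_A).
Integrating from C_{A0} to C_A: C_R = (0.109/3.15)·ln[(0.109+3.15·5.05)/(0.109+3.15·1.03)] = 0.03460·ln(16.02/3.338) = 0.05426 mol/L.
Y_R = C_R/C_{A0} = 0.05426/5.05 = 0.0107.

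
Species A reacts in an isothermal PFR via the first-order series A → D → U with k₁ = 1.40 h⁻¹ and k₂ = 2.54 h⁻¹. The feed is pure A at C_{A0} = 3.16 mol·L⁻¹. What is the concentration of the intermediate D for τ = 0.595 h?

0.831 mol·L⁻¹

The intermediate concentration in a first-order A→B→C sequence is C_D = k₁C_{A0}(e^(−k₁τ) − e^(−k₂τ))/(k₂−k₁).
e^(−k₁τ) = e^(−1.40×0.595) = e^(−0.8330) = 0.4347; e^(−k₂τ) = e^(−1.511) = 0.2206.
C_D = 1.40×3.16/(2.54−1.40) × (0.4347−0.2206) = 3.881×0.2141 = 0.8309 mol·L⁻¹.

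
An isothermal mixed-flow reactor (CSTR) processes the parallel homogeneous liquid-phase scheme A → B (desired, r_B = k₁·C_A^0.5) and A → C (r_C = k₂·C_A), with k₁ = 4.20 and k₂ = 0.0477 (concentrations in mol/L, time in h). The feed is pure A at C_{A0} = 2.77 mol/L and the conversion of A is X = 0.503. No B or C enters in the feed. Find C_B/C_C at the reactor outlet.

75.0

Exit C_A = C_{A0}(1−X) = 2.77×0.497 = 1.377 mol/L.
Rates in a CSTR are evaluated at the outlet concentration: r_B = 4.20×1.377^0.5 = 4.928, r_C = 0.0477×1.377 = 0.06567.
Overall selectivity = C_B/C_C = r_Bτ/(r_Cτ) = r_B/r_C = 75.0.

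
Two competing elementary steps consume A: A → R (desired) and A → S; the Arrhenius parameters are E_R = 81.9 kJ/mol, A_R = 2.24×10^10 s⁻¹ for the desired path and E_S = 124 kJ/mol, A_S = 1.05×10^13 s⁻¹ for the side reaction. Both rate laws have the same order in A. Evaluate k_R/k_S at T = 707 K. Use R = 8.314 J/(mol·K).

2.75

Since both paths have the same order in A, the concentration cancels and S_{R/S} = k_R/k_S = (A_R/A_S)·exp[(E_S−E_R)/(RT)].
(E_S−E_R)/(RT) = (124−81.9)×10³/(8.314×707) = 42100/5878 = 7.162.
k_R/k_S = (2.24×10^10/1.05×10^13)·exp(7.162) = 0.002133 × 1290 = 2.75.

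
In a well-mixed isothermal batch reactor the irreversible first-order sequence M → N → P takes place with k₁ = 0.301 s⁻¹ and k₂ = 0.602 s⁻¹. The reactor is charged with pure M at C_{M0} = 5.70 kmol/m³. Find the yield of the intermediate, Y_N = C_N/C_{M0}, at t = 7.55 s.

Solving the coupled first-order balances gives C_N(t) = [k₁/(k₂−k₁)]·C_{M0}·(e^(−k₁t) − e^(−k₂t)).
e^(−k₁t) = e^(−0.301×7.55) = e^(−2.273) = 0.1030; e^(−k₂t) = e^(−4.545) = 0.01062.
C_N = 0.301×5.70/(0.602−0.301) × (0.1030−0.01062) = 5.700×0.09243 = 0.5269 kmol/m³.
Y_N = C_N/C_{M0} = 0.5269/5.70 = 0.0924.

0.0924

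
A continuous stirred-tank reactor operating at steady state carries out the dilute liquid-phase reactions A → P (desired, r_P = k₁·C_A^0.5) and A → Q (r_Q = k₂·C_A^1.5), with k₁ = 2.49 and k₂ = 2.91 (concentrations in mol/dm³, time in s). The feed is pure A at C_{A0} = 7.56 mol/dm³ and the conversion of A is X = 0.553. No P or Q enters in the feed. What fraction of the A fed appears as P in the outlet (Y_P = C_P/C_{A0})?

0.112

Exit C_A = C_{A0}(1−X) = 7.56×0.447 = 3.379 mol/dm³.
A CSTR operates uniformly at the exit composition, giving r_P = 4.577 and r_Q = 18.08 (each k·C_A^n at C_A = 3.379).
Fraction of consumed A going to P: r_P/(r_P+r_Q) = 0.2020.
C_P = 0.2020·C_{A0}·X = 0.2020×7.56×0.553 = 0.845 mol/dm³; Y_P = C_P/C_{A0} = 0.112.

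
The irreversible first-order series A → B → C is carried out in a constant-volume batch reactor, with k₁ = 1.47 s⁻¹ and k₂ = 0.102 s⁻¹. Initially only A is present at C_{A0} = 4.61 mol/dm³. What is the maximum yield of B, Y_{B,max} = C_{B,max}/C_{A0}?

0.820

Evaluating C_B at t_opt = ln(k₂/k₁)/(k₂−k₁) gives C_{B,max}/C_{A0} = (k₁/k₂)^[k₂/(k₂−k₁)].
= (1.47/0.102)^(0.102/(0.102−1.47)) = (14.41)^(-0.07456) = 0.8196.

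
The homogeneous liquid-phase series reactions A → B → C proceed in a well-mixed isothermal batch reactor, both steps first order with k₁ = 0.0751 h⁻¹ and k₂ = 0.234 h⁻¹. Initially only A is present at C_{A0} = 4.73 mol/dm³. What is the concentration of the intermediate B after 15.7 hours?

Solving the coupled first-order balances gives C_B(t) = [k₁/(k₂−k₁)]·C_{A0}·(e^(−k₁t) − e^(−k₂t)).
e^(−k₁t) = e^(−0.0751×15.7) = e^(−1.179) = 0.3076; e^(−k₂t) = e^(−3.674) = 0.02538.
C_B = 0.0751×4.73/(0.234−0.0751) × (0.3076−0.02538) = 2.236×0.2822 = 0.6308 mol/dm³.

0.631 mol/dm³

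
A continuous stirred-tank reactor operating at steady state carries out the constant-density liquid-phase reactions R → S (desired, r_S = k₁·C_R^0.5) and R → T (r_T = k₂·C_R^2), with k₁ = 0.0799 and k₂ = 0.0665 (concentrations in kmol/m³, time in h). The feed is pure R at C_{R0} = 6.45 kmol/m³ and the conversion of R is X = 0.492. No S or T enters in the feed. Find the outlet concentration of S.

Exit C_R = C_{R0}(1−X) = 6.45×0.508 = 3.277 kmol/m³.
Rates in a CSTR are evaluated at the outlet concentration: r_S = 0.0799×3.277^0.5 = 0.1446, r_T = 0.0665×3.277^2 = 0.7140.
Fraction of consumed R going to S: r_S/(r_S+r_T) = 0.1685.
C_S = 0.1685·C_{R0}·X = 0.1685×6.45×0.492 = 0.535 kmol/m³.

0.535 kmol/m³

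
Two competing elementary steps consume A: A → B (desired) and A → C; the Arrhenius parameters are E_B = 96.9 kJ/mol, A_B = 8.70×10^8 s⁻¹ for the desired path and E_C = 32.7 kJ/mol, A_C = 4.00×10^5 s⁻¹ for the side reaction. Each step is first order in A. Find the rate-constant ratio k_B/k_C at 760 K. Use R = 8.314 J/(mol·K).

0.0841

Since both paths have the same order in A, the concentration cancels and S_{B/C} = k_B/k_C = (A_B/A_C)·exp[(E_C−E_B)/(RT)].
(E_C−E_B)/(RT) = (32.7−96.9)×10³/(8.314×760) = -64200/6319 = -10.16.
k_B/k_C = (8.70×10^8/4.00×10^5)·exp(-10.16) = 2175 × 3.867×10^-5 = 0.0841.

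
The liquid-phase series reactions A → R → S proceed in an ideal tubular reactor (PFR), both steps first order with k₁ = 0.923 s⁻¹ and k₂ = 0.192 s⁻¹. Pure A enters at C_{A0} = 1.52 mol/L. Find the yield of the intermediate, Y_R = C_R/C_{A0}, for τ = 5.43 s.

0.437

The intermediate concentration in a first-order A→B→C sequence is C_R = k₁C_{A0}(e^(−k₁τ) − e^(−k₂τ))/(k₂−k₁).
e^(−k₁τ) = e^(−0.923×5.43) = e^(−5.012) = 0.006658; e^(−k₂τ) = e^(−1.043) = 0.3526.
C_R = 0.923×1.52/(0.192−0.923) × (0.006658−0.3526) = (-1.919)×(-0.3459) = 0.6638 mol/L.
Y_R = C_R/C_{A0} = 0.6638/1.52 = 0.437.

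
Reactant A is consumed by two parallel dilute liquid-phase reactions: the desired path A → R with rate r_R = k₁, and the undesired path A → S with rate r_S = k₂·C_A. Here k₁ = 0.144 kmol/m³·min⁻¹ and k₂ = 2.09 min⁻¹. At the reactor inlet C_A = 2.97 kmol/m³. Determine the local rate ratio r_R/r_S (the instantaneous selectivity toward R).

S_{R/S} = r_R/r_S = (k₁)/(k₂·C_A) = (k₁/k₂)·C_A⁻¹.
= (0.144) / (2.09×2.970) = 0.1440/6.207 = 0.0232.
The undesired path is higher order in A, so low C_A (CSTR or dilute feed) favours R.

0.0232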